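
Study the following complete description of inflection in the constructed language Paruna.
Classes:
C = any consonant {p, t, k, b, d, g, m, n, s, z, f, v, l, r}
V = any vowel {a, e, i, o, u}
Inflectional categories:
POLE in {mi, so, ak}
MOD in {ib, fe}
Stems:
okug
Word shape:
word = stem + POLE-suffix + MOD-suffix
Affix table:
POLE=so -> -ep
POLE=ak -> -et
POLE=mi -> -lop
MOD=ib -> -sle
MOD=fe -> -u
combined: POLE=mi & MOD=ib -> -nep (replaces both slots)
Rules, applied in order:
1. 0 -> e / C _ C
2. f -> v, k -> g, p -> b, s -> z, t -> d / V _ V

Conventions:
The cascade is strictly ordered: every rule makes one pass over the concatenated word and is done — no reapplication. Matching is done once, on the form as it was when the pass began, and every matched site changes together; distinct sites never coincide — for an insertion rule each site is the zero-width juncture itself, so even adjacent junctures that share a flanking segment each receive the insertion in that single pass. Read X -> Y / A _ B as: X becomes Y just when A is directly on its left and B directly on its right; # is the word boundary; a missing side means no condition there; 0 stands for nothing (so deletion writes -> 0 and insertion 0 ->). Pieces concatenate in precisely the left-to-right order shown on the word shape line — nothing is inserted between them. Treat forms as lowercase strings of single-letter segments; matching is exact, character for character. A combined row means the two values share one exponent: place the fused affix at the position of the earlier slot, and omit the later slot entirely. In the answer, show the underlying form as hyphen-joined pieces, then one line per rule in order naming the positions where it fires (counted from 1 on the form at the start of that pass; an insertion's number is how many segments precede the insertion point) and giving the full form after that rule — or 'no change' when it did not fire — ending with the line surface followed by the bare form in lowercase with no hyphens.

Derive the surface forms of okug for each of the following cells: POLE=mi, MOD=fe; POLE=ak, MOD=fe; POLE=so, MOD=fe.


cell POLE=mi, MOD=fe:
underlying: okug-lop-u
1. 0 -> e / C _ C: inserts after position(s) 4: okugelopu
2. f -> v, k -> g, p -> b, s -> z, t -> d / V _ V: fires at position(s) 2, 8: ogugelobu
surface: ogugelobu

cell POLE=ak, MOD=fe:
underlying: okug-et-u
1. 0 -> e / C _ C: no change
2. f -> v, k -> g, p -> b, s -> z, t -> d / V _ V: fires at position(s) 2, 6: ogugedu
surface: ogugedu

cell POLE=so, MOD=fe:
underlying: okug-ep-u
1. 0 -> e / C _ C: no change
2. f -> v, k -> g, p -> b, s -> z, t -> d / V _ V: fires at position(s) 2, 6: ogugebu
surface: ogugebu


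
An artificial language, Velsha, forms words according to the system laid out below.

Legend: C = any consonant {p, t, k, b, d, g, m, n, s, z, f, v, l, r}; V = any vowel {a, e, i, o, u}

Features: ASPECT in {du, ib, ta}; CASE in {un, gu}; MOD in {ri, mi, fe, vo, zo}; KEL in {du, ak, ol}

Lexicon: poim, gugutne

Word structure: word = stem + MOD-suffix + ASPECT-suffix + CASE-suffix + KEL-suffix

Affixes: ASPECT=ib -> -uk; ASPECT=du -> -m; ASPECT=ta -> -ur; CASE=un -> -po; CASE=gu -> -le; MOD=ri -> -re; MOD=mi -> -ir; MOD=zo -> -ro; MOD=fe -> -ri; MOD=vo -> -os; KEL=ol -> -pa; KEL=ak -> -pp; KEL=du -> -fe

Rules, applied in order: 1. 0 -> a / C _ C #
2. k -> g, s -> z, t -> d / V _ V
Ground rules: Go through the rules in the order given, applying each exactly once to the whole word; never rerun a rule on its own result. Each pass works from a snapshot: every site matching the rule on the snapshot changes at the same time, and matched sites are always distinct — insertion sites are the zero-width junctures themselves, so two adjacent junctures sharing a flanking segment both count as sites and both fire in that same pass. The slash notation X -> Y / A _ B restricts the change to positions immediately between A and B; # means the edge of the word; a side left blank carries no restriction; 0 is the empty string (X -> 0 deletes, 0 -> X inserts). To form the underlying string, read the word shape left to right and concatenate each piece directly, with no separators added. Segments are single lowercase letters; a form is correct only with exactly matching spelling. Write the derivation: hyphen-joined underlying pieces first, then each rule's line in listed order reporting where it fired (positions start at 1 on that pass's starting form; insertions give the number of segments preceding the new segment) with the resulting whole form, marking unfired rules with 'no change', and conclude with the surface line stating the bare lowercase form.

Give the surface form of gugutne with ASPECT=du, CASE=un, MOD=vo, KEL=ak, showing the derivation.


underlying: gugutne-os-m-po-pp
1. 0 -> a / C _ C #: inserts after position(s) 13: gugutneosmpopap
2. k -> g, s -> z, t -> d / V _ V: no change
surface: gugutneosmpopap


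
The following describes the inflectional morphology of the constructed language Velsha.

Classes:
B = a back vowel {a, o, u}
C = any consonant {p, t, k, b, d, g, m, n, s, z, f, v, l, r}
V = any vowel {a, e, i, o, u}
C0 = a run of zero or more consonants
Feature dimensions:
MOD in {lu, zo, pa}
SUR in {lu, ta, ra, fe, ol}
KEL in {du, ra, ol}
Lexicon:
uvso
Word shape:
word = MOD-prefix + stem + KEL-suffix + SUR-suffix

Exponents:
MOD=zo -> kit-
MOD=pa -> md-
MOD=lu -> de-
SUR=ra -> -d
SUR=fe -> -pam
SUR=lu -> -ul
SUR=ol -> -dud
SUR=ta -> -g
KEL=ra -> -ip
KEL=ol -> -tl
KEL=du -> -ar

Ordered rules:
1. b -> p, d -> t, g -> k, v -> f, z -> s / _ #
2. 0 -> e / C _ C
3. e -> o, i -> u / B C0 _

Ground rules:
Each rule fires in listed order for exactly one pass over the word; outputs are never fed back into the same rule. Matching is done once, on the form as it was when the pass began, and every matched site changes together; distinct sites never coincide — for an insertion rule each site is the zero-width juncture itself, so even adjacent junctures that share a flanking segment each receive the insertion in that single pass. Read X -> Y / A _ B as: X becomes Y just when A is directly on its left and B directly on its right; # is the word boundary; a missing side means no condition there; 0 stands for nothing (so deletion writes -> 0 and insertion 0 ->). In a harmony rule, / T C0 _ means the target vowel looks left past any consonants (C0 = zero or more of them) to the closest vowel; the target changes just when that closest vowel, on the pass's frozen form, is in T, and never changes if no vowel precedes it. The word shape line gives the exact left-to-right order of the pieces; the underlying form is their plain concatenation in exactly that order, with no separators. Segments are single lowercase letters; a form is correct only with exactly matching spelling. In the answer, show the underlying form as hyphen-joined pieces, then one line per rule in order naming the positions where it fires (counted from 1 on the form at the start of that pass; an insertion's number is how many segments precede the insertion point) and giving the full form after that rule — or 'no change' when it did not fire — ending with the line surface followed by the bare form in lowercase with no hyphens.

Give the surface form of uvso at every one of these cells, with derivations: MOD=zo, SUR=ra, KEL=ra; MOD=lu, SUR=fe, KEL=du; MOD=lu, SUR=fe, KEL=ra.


cell MOD=zo, SUR=ra, KEL=ra:
underlying: kit-uvso-ip-d
1. b -> p, d -> t, g -> k, v -> f, z -> s / _ #: fires at position(s) 10: kituvsoipt
2. 0 -> e / C _ C: inserts after position(s) 5, 9: kituvesoipet
3. e -> o, i -> u / B C0 _: fires at position(s) 6, 9: kituvosoupet
surface: kituvosoupet

cell MOD=lu, SUR=fe, KEL=du:
underlying: de-uvso-ar-pam
1. b -> p, d -> t, g -> k, v -> f, z -> s / _ #: no change
2. 0 -> e / C _ C: inserts after position(s) 4, 8: deuvesoarepam
3. e -> o, i -> u / B C0 _: fires at position(s) 5, 10: deuvosoaropam
surface: deuvosoaropam

cell MOD=lu, SUR=fe, KEL=ra:
underlying: de-uvso-ip-pam
1. b -> p, d -> t, g -> k, v -> f, z -> s / _ #: no change
2. 0 -> e / C _ C: inserts after position(s) 4, 8: deuvesoipepam
3. e -> o, i -> u / B C0 _: fires at position(s) 5, 8: deuvosoupepam
surface: deuvosoupepam


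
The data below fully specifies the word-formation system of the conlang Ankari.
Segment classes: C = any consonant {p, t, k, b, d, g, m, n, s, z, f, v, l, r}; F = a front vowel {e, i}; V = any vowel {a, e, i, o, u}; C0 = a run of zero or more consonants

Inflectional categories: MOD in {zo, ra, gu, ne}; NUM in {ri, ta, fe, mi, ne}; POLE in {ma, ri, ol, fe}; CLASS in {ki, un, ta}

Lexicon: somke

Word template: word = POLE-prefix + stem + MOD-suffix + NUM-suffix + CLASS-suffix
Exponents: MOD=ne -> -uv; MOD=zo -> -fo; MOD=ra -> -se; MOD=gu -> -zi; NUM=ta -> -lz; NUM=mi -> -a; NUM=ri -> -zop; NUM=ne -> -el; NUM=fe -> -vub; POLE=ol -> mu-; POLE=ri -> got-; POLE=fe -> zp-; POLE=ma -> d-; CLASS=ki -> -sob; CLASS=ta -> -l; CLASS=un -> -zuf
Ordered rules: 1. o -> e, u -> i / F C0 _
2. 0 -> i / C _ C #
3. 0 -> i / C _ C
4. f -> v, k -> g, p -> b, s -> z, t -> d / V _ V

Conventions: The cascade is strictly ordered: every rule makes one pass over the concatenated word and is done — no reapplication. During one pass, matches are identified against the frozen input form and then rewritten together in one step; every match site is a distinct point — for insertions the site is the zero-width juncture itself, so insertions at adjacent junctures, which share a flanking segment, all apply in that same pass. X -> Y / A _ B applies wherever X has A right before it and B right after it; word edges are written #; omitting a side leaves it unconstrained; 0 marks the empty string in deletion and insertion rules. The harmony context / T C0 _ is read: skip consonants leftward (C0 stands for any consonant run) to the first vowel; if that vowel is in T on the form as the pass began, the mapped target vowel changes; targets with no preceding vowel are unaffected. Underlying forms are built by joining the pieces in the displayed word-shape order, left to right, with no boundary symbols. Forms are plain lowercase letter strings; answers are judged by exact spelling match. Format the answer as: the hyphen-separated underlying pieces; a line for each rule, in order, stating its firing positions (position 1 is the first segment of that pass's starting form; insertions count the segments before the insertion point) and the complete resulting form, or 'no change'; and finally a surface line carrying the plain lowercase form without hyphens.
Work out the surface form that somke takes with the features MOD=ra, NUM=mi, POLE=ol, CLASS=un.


underlying: mu-somke-se-a-zuf
1. o -> e, u -> i / F C0 _: no change
2. 0 -> i / C _ C #: no change
3. 0 -> i / C _ C: inserts after position(s) 5: musomikeseazuf
4. f -> v, k -> g, p -> b, s -> z, t -> d / V _ V: fires at position(s) 3, 7, 9: muzomigezeazuf
surface: muzomigezeazuf


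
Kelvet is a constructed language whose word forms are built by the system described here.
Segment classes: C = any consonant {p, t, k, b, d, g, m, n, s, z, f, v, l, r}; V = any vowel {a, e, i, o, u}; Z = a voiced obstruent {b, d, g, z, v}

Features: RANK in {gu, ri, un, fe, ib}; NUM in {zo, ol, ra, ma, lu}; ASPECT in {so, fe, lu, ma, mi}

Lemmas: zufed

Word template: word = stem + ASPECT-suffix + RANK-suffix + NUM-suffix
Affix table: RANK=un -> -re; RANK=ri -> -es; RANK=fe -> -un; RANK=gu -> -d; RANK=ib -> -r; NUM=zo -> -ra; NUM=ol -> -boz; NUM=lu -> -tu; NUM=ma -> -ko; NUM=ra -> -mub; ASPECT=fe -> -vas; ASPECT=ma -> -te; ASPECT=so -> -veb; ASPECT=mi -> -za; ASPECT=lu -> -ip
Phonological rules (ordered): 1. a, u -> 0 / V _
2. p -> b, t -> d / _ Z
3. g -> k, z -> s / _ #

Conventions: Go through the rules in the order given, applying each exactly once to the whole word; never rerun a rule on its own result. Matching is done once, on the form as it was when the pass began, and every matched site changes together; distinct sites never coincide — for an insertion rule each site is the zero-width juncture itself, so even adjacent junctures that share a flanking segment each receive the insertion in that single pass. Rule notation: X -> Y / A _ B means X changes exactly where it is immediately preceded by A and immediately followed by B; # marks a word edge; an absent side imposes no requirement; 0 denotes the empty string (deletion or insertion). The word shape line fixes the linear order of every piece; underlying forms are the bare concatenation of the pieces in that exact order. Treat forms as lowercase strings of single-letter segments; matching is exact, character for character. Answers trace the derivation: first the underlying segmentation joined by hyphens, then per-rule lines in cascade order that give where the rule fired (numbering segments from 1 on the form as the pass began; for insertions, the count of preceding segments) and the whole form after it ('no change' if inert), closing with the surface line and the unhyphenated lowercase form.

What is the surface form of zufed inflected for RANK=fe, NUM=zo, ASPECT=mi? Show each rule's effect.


underlying: zufed-za-un-ra
1. a, u -> 0 / V _: fires at position(s) 8: zufedzanra
2. p -> b, t -> d / _ Z: no change
3. g -> k, z -> s / _ #: no change
surface: zufedzanra


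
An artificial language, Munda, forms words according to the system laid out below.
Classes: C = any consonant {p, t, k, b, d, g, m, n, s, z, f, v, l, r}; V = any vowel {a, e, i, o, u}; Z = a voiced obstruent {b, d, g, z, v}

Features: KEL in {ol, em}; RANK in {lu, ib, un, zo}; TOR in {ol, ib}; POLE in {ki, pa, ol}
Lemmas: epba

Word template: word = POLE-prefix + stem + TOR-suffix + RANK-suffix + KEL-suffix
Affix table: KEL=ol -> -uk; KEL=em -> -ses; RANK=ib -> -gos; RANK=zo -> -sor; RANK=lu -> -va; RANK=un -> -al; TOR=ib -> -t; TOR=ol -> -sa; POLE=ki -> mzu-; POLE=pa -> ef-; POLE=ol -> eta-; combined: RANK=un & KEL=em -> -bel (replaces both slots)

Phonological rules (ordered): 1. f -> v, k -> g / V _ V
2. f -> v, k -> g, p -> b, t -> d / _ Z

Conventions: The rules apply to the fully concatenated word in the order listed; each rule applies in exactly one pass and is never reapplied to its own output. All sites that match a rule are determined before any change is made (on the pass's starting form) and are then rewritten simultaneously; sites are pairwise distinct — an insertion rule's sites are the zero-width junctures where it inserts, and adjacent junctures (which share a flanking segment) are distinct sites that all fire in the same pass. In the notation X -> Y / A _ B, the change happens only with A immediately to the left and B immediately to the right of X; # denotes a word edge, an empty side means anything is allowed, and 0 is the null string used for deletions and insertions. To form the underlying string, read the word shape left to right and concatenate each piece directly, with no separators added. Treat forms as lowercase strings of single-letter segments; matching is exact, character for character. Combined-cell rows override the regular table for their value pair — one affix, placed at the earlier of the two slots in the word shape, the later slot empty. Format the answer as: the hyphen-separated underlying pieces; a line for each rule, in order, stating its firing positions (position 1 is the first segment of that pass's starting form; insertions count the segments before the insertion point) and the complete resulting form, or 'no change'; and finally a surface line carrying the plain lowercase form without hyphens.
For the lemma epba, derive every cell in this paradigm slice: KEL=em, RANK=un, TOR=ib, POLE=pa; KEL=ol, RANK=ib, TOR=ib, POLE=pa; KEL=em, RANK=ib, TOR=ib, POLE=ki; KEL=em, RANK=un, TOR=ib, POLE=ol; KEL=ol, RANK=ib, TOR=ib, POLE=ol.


cell KEL=em, RANK=un, TOR=ib, POLE=pa:
underlying: ef-epba-t-bel
1. f -> v, k -> g / V _ V: fires at position(s) 2: evepbatbel
2. f -> v, k -> g, p -> b, t -> d / _ Z: fires at position(s) 4, 7: evebbadbel
surface: evebbadbel

cell KEL=ol, RANK=ib, TOR=ib, POLE=pa:
underlying: ef-epba-t-gos-uk
1. f -> v, k -> g / V _ V: fires at position(s) 2: evepbatgosuk
2. f -> v, k -> g, p -> b, t -> d / _ Z: fires at position(s) 4, 7: evebbadgosuk
surface: evebbadgosuk

cell KEL=em, RANK=ib, TOR=ib, POLE=ki:
underlying: mzu-epba-t-gos-ses
1. f -> v, k -> g / V _ V: no change
2. f -> v, k -> g, p -> b, t -> d / _ Z: fires at position(s) 5, 8: mzuebbadgosses
surface: mzuebbadgosses

cell KEL=em, RANK=un, TOR=ib, POLE=ol:
underlying: eta-epba-t-bel
1. f -> v, k -> g / V _ V: no change
2. f -> v, k -> g, p -> b, t -> d / _ Z: fires at position(s) 5, 8: etaebbadbel
surface: etaebbadbel

cell KEL=ol, RANK=ib, TOR=ib, POLE=ol:
underlying: eta-epba-t-gos-uk
1. f -> v, k -> g / V _ V: no change
2. f -> v, k -> g, p -> b, t -> d / _ Z: fires at position(s) 5, 8: etaebbadgosuk
surface: etaebbadgosuk


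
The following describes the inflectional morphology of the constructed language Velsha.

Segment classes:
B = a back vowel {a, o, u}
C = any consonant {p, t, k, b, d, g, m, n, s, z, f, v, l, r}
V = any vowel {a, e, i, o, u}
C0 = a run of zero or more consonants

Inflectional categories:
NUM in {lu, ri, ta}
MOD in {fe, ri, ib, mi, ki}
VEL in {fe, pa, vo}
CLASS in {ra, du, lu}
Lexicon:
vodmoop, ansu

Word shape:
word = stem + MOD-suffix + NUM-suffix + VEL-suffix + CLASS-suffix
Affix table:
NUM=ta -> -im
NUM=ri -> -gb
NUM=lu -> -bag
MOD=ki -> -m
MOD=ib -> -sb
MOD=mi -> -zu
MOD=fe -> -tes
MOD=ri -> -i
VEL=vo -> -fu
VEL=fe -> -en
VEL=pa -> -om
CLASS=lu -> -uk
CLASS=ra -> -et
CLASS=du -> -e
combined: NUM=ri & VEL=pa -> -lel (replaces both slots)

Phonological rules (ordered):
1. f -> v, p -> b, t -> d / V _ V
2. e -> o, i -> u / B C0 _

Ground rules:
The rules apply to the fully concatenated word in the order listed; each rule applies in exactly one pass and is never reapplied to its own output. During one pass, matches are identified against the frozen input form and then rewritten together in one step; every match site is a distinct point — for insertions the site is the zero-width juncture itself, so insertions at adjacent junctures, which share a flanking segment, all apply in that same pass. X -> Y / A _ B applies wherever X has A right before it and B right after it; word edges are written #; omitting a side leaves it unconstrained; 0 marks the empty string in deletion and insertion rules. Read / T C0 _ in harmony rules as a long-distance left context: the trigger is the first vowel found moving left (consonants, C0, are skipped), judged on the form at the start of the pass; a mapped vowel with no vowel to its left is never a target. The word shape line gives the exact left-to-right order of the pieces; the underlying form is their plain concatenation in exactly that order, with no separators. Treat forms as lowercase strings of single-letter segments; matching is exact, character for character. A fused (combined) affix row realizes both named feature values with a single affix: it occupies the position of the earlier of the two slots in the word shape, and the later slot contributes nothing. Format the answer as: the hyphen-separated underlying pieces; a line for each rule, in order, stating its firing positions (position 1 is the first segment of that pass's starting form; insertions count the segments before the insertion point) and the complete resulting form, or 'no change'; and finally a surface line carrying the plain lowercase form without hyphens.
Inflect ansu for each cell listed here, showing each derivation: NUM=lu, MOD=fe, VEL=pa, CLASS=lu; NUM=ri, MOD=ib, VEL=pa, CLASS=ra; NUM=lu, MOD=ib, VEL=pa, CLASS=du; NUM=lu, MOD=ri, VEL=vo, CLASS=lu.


cell NUM=lu, MOD=fe, VEL=pa, CLASS=lu:
underlying: ansu-tes-bag-om-uk
1. f -> v, p -> b, t -> d / V _ V: fires at position(s) 5: ansudesbagomuk
2. e -> o, i -> u / B C0 _: fires at position(s) 6: ansudosbagomuk
surface: ansudosbagomuk

cell NUM=ri, MOD=ib, VEL=pa, CLASS=ra:
underlying: ansu-sb-lel-et
1. f -> v, p -> b, t -> d / V _ V: no change
2. e -> o, i -> u / B C0 _: fires at position(s) 8: ansusblolet
surface: ansusblolet

cell NUM=lu, MOD=ib, VEL=pa, CLASS=du:
underlying: ansu-sb-bag-om-e
1. f -> v, p -> b, t -> d / V _ V: no change
2. e -> o, i -> u / B C0 _: fires at position(s) 12: ansusbbagomo
surface: ansusbbagomo

cell NUM=lu, MOD=ri, VEL=vo, CLASS=lu:
underlying: ansu-i-bag-fu-uk
1. f -> v, p -> b, t -> d / V _ V: no change
2. e -> o, i -> u / B C0 _: fires at position(s) 5: ansuubagfuuk
surface: ansuubagfuuk


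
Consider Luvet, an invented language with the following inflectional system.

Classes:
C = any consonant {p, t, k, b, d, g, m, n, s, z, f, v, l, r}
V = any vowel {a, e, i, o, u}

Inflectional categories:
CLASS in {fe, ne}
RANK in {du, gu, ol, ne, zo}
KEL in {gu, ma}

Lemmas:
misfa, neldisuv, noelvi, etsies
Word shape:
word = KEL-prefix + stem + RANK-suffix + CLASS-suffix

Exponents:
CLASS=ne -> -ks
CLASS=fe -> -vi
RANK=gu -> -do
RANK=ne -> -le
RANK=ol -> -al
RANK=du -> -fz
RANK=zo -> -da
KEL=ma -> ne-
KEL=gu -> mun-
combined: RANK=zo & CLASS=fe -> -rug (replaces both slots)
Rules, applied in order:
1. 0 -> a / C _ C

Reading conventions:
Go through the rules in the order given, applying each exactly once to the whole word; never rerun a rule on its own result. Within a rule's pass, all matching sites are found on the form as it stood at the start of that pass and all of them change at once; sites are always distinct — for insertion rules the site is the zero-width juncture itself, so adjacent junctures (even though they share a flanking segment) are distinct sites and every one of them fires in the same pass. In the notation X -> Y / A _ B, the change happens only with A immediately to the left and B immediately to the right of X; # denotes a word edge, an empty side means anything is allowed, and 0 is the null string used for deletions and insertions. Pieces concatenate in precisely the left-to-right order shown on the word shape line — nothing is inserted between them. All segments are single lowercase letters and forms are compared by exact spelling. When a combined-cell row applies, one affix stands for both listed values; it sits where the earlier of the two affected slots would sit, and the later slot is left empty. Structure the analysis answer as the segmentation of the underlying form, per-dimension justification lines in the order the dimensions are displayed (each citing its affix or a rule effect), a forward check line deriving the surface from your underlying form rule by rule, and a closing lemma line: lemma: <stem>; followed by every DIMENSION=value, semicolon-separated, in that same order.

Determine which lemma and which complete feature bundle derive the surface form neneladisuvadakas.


underlying: ne-neldisuv-da-ks
CLASS=ne - signalled by the affix -ks
RANK=zo - signalled by the affix -da
KEL=ma - signalled by the affix ne-
check: neneldisuvdaks -> neneladisuvadakas
lemma: neldisuv; CLASS=ne; RANK=zo; KEL=ma


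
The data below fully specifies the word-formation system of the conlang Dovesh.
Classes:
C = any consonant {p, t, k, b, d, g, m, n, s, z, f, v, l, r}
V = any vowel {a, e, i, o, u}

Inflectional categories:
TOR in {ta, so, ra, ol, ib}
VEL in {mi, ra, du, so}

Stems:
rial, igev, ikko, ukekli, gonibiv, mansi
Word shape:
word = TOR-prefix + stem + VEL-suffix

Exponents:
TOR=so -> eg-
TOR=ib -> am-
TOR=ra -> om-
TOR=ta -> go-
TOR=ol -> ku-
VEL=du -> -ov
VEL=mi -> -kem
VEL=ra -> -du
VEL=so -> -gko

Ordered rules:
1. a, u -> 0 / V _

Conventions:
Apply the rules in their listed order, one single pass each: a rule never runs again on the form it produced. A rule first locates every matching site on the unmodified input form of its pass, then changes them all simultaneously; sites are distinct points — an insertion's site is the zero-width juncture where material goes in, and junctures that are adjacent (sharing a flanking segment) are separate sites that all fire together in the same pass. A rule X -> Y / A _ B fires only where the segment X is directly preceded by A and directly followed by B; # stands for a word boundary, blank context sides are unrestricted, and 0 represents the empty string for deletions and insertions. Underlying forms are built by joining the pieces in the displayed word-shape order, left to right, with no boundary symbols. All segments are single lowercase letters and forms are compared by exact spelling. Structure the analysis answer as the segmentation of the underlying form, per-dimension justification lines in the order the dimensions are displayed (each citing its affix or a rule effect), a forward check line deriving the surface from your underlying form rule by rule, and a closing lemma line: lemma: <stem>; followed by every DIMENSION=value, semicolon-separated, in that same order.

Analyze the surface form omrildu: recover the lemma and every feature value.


underlying: om-rial-du
TOR=ra - signalled by the affix om-
VEL=ra - signalled by the affix -du
check: omrialdu -> omrildu
lemma: rial; TOR=ra; VEL=ra


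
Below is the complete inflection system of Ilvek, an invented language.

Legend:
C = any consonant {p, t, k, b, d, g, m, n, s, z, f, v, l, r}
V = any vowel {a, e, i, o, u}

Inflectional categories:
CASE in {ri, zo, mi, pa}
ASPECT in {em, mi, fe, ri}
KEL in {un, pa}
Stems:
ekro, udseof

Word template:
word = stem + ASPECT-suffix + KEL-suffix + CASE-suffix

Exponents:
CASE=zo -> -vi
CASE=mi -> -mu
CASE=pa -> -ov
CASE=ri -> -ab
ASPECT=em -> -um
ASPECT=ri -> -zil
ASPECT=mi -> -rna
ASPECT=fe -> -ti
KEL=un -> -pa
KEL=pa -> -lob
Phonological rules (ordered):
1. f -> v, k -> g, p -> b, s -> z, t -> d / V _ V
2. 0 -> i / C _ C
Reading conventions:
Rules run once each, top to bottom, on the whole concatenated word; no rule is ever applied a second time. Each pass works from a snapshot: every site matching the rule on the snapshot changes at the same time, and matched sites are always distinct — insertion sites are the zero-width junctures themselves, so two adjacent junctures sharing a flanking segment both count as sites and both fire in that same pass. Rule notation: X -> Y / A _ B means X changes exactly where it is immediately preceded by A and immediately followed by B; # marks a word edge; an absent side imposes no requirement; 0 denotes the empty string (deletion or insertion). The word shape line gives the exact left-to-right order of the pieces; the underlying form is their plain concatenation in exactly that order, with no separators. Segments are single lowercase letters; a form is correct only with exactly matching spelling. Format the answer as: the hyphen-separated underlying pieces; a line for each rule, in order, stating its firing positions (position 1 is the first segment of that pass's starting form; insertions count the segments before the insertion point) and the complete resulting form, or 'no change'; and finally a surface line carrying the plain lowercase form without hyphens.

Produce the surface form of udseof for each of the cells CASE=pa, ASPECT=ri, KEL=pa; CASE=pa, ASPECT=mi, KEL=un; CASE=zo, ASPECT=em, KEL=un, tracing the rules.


cell CASE=pa, ASPECT=ri, KEL=pa:
underlying: udseof-zil-lob-ov
1. f -> v, k -> g, p -> b, s -> z, t -> d / V _ V: no change
2. 0 -> i / C _ C: inserts after position(s) 2, 6, 9: udiseofizililobov
surface: udiseofizililobov

cell CASE=pa, ASPECT=mi, KEL=un:
underlying: udseof-rna-pa-ov
1. f -> v, k -> g, p -> b, s -> z, t -> d / V _ V: fires at position(s) 10: udseofrnabaov
2. 0 -> i / C _ C: inserts after position(s) 2, 6, 7: udiseofirinabaov
surface: udiseofirinabaov

cell CASE=zo, ASPECT=em, KEL=un:
underlying: udseof-um-pa-vi
1. f -> v, k -> g, p -> b, s -> z, t -> d / V _ V: fires at position(s) 6: udseovumpavi
2. 0 -> i / C _ C: inserts after position(s) 2, 8: udiseovumipavi
surface: udiseovumipavi


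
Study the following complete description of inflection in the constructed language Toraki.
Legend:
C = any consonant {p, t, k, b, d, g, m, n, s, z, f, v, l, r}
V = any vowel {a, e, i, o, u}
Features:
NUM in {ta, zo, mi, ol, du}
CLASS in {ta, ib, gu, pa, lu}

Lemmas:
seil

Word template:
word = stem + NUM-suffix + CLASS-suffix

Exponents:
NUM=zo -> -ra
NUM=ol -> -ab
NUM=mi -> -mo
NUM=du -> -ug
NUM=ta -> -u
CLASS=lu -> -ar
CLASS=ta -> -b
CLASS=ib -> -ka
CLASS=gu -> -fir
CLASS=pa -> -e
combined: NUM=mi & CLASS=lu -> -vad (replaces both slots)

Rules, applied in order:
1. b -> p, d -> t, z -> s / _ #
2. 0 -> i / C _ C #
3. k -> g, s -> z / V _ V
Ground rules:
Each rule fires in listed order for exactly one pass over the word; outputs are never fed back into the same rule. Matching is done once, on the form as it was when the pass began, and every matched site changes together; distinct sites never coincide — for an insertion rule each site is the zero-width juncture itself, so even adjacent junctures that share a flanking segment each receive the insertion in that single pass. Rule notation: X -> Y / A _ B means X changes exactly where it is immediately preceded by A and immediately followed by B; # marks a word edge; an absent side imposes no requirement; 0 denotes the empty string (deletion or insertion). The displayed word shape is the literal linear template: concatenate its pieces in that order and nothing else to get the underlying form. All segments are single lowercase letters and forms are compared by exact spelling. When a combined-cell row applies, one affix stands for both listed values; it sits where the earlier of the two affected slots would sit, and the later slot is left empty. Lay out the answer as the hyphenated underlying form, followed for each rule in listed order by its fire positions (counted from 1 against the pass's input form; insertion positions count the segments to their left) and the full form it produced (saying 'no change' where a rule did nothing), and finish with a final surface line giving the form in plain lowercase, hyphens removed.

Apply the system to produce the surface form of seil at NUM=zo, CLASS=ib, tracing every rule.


underlying: seil-ra-ka
1. b -> p, d -> t, z -> s / _ #: no change
2. 0 -> i / C _ C #: no change
3. k -> g, s -> z / V _ V: fires at position(s) 7: seilraga
surface: seilraga


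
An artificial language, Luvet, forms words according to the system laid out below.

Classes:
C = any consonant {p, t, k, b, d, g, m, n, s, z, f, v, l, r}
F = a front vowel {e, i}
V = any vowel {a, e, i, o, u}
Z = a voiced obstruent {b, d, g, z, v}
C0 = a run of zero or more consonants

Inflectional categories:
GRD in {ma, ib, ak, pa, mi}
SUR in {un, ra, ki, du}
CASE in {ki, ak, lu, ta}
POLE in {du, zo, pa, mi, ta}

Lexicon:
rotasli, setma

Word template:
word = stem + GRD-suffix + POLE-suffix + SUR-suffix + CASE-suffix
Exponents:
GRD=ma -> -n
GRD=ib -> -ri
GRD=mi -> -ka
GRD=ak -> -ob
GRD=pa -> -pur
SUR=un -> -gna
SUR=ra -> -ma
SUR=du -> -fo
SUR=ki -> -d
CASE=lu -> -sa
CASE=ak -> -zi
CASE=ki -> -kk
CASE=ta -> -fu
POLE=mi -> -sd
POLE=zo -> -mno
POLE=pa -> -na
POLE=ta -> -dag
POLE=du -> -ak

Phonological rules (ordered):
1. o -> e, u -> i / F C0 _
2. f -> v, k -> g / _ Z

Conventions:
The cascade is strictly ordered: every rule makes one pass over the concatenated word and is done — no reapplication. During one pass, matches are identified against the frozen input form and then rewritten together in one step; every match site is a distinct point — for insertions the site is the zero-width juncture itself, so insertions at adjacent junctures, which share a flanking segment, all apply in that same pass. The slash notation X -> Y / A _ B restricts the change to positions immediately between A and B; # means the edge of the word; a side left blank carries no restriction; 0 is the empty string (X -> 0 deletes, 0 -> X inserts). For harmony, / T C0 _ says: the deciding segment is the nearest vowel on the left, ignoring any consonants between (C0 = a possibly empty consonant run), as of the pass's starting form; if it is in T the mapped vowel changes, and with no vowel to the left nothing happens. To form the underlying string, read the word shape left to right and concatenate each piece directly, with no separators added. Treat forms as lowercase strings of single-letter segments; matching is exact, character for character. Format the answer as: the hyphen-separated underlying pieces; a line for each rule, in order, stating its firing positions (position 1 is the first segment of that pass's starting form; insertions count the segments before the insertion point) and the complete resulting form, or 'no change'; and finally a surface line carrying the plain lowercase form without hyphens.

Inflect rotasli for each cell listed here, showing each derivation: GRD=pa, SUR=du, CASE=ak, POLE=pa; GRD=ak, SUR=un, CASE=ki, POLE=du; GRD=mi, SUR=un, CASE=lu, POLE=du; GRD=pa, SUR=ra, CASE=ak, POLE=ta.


cell GRD=pa, SUR=du, CASE=ak, POLE=pa:
underlying: rotasli-pur-na-fo-zi
1. o -> e, u -> i / F C0 _: fires at position(s) 9: rotaslipirnafozi
2. f -> v, k -> g / _ Z: no change
surface: rotaslipirnafozi

cell GRD=ak, SUR=un, CASE=ki, POLE=du:
underlying: rotasli-ob-ak-gna-kk
1. o -> e, u -> i / F C0 _: fires at position(s) 8: rotasliebakgnakk
2. f -> v, k -> g / _ Z: fires at position(s) 11: rotasliebaggnakk
surface: rotasliebaggnakk

cell GRD=mi, SUR=un, CASE=lu, POLE=du:
underlying: rotasli-ka-ak-gna-sa
1. o -> e, u -> i / F C0 _: no change
2. f -> v, k -> g / _ Z: fires at position(s) 11: rotaslikaaggnasa
surface: rotaslikaaggnasa

cell GRD=pa, SUR=ra, CASE=ak, POLE=ta:
underlying: rotasli-pur-dag-ma-zi
1. o -> e, u -> i / F C0 _: fires at position(s) 9: rotaslipirdagmazi
2. f -> v, k -> g / _ Z: no change
surface: rotaslipirdagmazi


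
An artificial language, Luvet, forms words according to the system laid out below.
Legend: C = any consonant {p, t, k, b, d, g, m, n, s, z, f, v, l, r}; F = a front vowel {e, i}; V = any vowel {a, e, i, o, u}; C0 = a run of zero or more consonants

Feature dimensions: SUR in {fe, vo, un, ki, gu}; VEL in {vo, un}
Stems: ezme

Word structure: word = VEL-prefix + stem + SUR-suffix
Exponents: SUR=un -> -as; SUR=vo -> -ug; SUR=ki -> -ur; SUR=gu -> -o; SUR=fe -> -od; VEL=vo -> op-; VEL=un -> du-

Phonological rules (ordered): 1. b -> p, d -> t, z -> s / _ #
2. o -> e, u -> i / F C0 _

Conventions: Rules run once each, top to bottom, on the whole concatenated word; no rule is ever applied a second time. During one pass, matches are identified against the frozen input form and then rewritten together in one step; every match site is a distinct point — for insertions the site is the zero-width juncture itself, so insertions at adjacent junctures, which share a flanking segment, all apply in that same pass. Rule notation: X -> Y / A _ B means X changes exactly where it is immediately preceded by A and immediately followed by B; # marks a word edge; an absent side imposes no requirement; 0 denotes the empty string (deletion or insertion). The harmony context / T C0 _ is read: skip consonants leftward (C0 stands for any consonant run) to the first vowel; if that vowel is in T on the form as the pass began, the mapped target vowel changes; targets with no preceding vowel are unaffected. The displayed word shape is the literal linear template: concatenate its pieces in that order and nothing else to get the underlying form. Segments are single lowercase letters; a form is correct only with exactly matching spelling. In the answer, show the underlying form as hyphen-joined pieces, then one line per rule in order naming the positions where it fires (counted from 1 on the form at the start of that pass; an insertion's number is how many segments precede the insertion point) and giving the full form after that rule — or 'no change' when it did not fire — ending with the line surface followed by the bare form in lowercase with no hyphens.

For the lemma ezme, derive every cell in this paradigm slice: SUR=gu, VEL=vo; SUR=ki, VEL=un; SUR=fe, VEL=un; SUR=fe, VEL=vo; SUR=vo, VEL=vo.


cell SUR=gu, VEL=vo:
underlying: op-ezme-o
1. b -> p, d -> t, z -> s / _ #: no change
2. o -> e, u -> i / F C0 _: fires at position(s) 7: opezmee
surface: opezmee

cell SUR=ki, VEL=un:
underlying: du-ezme-ur
1. b -> p, d -> t, z -> s / _ #: no change
2. o -> e, u -> i / F C0 _: fires at position(s) 7: duezmeir
surface: duezmeir

cell SUR=fe, VEL=un:
underlying: du-ezme-od
1. b -> p, d -> t, z -> s / _ #: fires at position(s) 8: duezmeot
2. o -> e, u -> i / F C0 _: fires at position(s) 7: duezmeet
surface: duezmeet

cell SUR=fe, VEL=vo:
underlying: op-ezme-od
1. b -> p, d -> t, z -> s / _ #: fires at position(s) 8: opezmeot
2. o -> e, u -> i / F C0 _: fires at position(s) 7: opezmeet
surface: opezmeet

cell SUR=vo, VEL=vo:
underlying: op-ezme-ug
1. b -> p, d -> t, z -> s / _ #: no change
2. o -> e, u -> i / F C0 _: fires at position(s) 7: opezmeig
surface: opezmeig


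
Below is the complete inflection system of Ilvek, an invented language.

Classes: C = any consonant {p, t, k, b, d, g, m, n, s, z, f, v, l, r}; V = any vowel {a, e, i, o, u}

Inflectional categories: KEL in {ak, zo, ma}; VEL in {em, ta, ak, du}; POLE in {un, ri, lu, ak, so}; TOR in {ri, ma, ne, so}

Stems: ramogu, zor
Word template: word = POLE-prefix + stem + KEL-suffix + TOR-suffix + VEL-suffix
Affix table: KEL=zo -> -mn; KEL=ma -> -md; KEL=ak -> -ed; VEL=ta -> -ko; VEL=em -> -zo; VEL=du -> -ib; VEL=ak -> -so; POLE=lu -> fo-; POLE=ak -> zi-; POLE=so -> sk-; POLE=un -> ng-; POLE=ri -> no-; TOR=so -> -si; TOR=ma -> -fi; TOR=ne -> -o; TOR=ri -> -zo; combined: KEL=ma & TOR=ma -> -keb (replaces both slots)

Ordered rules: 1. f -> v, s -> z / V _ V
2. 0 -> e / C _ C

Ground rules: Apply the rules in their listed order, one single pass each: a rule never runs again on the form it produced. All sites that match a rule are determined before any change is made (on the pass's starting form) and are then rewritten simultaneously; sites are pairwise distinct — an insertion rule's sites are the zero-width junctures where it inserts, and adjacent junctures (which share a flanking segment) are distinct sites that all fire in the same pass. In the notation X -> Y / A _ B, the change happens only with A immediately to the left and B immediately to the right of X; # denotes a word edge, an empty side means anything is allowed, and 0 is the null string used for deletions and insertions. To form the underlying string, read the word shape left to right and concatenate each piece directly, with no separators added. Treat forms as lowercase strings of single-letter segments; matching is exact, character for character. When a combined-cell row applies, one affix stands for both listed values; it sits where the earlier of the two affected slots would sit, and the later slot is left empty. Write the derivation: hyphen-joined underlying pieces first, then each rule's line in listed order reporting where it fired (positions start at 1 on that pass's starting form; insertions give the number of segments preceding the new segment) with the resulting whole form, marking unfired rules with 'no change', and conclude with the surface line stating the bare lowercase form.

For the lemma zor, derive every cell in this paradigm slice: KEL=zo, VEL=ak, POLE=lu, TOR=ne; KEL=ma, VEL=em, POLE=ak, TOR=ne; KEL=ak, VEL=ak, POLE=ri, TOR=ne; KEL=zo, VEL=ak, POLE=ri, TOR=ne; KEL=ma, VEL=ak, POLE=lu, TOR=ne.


cell KEL=zo, VEL=ak, POLE=lu, TOR=ne:
underlying: fo-zor-mn-o-so
1. f -> v, s -> z / V _ V: fires at position(s) 9: fozormnozo
2. 0 -> e / C _ C: inserts after position(s) 5, 6: fozoremenozo
surface: fozoremenozo

cell KEL=ma, VEL=em, POLE=ak, TOR=ne:
underlying: zi-zor-md-o-zo
1. f -> v, s -> z / V _ V: no change
2. 0 -> e / C _ C: inserts after position(s) 5, 6: zizoremedozo
surface: zizoremedozo

cell KEL=ak, VEL=ak, POLE=ri, TOR=ne:
underlying: no-zor-ed-o-so
1. f -> v, s -> z / V _ V: fires at position(s) 9: nozoredozo
2. 0 -> e / C _ C: no change
surface: nozoredozo

cell KEL=zo, VEL=ak, POLE=ri, TOR=ne:
underlying: no-zor-mn-o-so
1. f -> v, s -> z / V _ V: fires at position(s) 9: nozormnozo
2. 0 -> e / C _ C: inserts after position(s) 5, 6: nozoremenozo
surface: nozoremenozo

cell KEL=ma, VEL=ak, POLE=lu, TOR=ne:
underlying: fo-zor-md-o-so
1. f -> v, s -> z / V _ V: fires at position(s) 9: fozormdozo
2. 0 -> e / C _ C: inserts after position(s) 5, 6: fozoremedozo
surface: fozoremedozo


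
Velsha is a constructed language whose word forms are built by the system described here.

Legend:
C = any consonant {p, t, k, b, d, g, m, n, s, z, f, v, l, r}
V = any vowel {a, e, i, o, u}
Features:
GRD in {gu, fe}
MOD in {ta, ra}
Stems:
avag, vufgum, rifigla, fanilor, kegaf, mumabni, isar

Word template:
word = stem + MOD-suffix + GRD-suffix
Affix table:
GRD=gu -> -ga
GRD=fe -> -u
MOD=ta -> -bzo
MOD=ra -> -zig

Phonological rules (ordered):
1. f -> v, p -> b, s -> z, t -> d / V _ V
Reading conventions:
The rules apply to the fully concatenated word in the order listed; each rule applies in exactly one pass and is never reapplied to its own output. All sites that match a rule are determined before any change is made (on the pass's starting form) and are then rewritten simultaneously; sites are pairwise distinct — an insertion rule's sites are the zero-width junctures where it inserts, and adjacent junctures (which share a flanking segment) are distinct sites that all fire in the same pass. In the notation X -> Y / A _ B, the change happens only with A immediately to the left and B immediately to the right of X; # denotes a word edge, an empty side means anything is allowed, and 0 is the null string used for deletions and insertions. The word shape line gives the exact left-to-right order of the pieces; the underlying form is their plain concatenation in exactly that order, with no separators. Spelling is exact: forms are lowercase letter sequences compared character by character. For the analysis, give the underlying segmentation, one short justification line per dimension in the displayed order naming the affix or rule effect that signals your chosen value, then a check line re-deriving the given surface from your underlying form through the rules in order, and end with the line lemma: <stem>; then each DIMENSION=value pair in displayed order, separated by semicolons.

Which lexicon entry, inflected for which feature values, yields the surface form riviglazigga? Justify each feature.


underlying: rifigla-zig-ga
GRD=gu - signalled by the affix -ga
MOD=ra - signalled by the affix -zig
check: rifiglazigga -> riviglazigga
lemma: rifigla; GRD=gu; MOD=ra
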